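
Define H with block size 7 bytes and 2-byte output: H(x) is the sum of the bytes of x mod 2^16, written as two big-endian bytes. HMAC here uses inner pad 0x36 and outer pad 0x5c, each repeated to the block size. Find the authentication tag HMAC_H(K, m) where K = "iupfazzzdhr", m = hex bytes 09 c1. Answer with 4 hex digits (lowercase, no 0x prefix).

Key "iupfazzzdhr" = 69 75 70 66 61 7a 7a 7a 64 68 72 is 11 bytes > B = 7, so hash it first: H(key) = 04 c1, then zero-pad to 7 bytes: K' = 04 c1 00 00 00 00 00.
K' ⊕ ipad = 32 f7 36 36 36 36 36.  K' ⊕ opad = 58 9d 5c 5c 5c 5c 5c.
Inner input = (K'⊕ipad) ∥ m = 32 f7 36 36 36 36 36 ∥ 09 c1.
Inner hash: sum = 50+247+54+54+54+54+54+9+193 = 769 → 03 01.
Outer input = (K'⊕opad) ∥ inner = 58 9d 5c 5c 5c 5c 5c ∥ 03 01.
Outer hash (tag): sum = 88+157+92+92+92+92+92+3+1 = 709 → 02 c5.

02c5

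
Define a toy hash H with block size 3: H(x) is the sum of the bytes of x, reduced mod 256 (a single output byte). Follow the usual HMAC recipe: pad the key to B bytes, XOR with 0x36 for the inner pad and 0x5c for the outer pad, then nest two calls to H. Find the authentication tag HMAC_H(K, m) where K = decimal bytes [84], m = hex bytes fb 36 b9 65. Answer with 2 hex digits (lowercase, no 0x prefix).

Key decimal bytes [84] = 54 is 1 byte ≤ B = 3; zero-pad to 3 bytes: K' = 54 00 00.
K' ⊕ ipad = 62 36 36.  K' ⊕ opad = 08 5c 5c.
Inner input = (K'⊕ipad) ∥ m = 62 36 36 ∥ fb 36 b9 65.
Inner hash: sum = 98+54+54+251+54+185+101 = 797; mod 256 = 29 → 1d.
Outer input = (K'⊕opad) ∥ inner = 08 5c 5c ∥ 1d.
Outer hash (tag): sum = 8+92+92+29 = 221 → dd.

dd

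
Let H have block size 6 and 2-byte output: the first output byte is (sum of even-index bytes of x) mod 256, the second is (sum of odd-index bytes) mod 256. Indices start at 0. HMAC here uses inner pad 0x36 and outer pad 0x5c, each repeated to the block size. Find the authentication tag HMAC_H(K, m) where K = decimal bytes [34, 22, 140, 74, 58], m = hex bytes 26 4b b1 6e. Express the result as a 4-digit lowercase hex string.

6547

Key decimal bytes [34, 22, 140, 74, 58] = 22 16 8c 4a 3a is 5 bytes ≤ B = 6; zero-pad to 6 bytes: K' = 22 16 8c 4a 3a 00.
K' ⊕ ipad = 14 20 ba 7c 0c 36.  K' ⊕ opad = 7e 4a d0 16 66 5c.
Inner input = (K'⊕ipad) ∥ m = 14 20 ba 7c 0c 36 ∥ 26 4b b1 6e.
Inner hash: even-index sum = 433 mod 256 = 177; odd-index sum = 395 mod 256 = 139 → b1 8b.
Outer input = (K'⊕opad) ∥ inner = 7e 4a d0 16 66 5c ∥ b1 8b.
Outer hash (tag): even-index sum = 613 mod 256 = 101; odd-index sum = 327 mod 256 = 71 → 65 47.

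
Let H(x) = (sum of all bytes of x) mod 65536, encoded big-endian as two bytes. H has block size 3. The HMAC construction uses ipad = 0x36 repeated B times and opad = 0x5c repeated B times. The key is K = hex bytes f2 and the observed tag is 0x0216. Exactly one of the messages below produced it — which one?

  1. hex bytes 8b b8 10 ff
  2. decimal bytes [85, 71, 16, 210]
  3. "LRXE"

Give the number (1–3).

2

Key hex bytes f2 is 1 byte ≤ B = 3; zero-pad to 3 bytes: K' = f2 00 00.
K' ⊕ ipad = c4 36 36; K' ⊕ opad = ae 5c 5c.
m1: inner = H(c4 36 36 8b b8 10 ff) = 03 82; tag = H(ae 5c 5c 03 82) = 01eb
m2: inner = H(c4 36 36 55 47 10 d2) = 02 ae; tag = H(ae 5c 5c 02 ae) = 0216 ← matches
m3: inner = H(c4 36 36 4c 52 58 45) = 02 6b; tag = H(ae 5c 5c 02 6b) = 01d3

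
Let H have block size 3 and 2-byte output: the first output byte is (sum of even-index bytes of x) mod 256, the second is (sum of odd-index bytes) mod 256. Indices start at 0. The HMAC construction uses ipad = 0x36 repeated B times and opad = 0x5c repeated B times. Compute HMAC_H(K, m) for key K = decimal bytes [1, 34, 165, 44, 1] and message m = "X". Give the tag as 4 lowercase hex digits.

27d9

Key decimal bytes [1, 34, 165, 44, 1] = 01 22 a5 2c 01 is 5 bytes > B = 3, so hash it first: H(key) = a7 4e, then zero-pad to 3 bytes: K' = a7 4e 00.
K' ⊕ ipad = 91 78 36.  K' ⊕ opad = fb 12 5c.
Inner input = (K'⊕ipad) ∥ m = 91 78 36 ∥ 58.
Inner hash: even-index sum = 199 mod 256 = 199; odd-index sum = 208 mod 256 = 208 → c7 d0.
Outer input = (K'⊕opad) ∥ inner = fb 12 5c ∥ c7 d0.
Outer hash (tag): even-index sum = 551 mod 256 = 39; odd-index sum = 217 mod 256 = 217 → 27 d9.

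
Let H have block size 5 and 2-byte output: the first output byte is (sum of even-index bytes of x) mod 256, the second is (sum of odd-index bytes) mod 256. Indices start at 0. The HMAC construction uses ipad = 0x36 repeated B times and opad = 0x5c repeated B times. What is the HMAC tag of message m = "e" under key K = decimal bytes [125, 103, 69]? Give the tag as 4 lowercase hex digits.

828b

Key decimal bytes [125, 103, 69] = 7d 67 45 is 3 bytes ≤ B = 5; zero-pad to 5 bytes: K' = 7d 67 45 00 00.
K' ⊕ ipad = 4b 51 73 36 36.  K' ⊕ opad = 21 3b 19 5c 5c.
Inner input = (K'⊕ipad) ∥ m = 4b 51 73 36 36 ∥ 65.
Inner hash: even-index sum = 244 mod 256 = 244; odd-index sum = 236 mod 256 = 236 → f4 ec.
Outer input = (K'⊕opad) ∥ inner = 21 3b 19 5c 5c ∥ f4 ec.
Outer hash (tag): even-index sum = 386 mod 256 = 130; odd-index sum = 395 mod 256 = 139 → 82 8b.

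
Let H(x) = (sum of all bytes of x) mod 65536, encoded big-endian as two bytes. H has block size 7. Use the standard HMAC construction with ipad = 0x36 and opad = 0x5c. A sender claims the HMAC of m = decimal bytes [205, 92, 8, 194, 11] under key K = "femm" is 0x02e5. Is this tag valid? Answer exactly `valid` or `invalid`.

Key "femm" = 66 65 6d 6d is 4 bytes ≤ B = 7; zero-pad to 7 bytes: K' = 66 65 6d 6d 00 00 00.
K' ⊕ ipad = 50 53 5b 5b 36 36 36; K' ⊕ opad = 3a 39 31 31 5c 5c 5c.
Inner hash: sum = 80+83+91+91+54+54+54+205+92+8+194+11 = 1017 → 03 f9.
Outer hash (recomputed tag): sum = 58+57+49+49+92+92+92+3+249 = 741 → 02 e5.
Recomputed tag = 02e5; claimed = 02e5 → match.

valid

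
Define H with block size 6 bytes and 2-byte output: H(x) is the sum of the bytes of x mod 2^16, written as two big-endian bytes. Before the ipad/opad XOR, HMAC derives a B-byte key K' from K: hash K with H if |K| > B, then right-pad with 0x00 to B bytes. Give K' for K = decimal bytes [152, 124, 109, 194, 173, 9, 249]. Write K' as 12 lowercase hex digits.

|K| = 7 > B = 6, so first hash the key.
H(K): sum = 152+124+109+194+173+9+249 = 1010 → 03 f2.
Zero-pad H(K) = 03 f2 to 6 bytes: K' = 03 f2 00 00 00 00.

03f200000000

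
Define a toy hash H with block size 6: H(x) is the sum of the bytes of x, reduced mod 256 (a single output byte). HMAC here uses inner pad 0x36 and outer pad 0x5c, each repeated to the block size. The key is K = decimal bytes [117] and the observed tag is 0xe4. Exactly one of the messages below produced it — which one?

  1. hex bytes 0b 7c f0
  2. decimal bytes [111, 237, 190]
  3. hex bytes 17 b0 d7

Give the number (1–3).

Key decimal bytes [117] = 75 is 1 byte ≤ B = 6; zero-pad to 6 bytes: K' = 75 00 00 00 00 00.
K' ⊕ ipad = 43 36 36 36 36 36; K' ⊕ opad = 29 5c 5c 5c 5c 5c.
m1: inner = H(43 36 36 36 36 36 0b 7c f0) = c8; tag = H(29 5c 5c 5c 5c 5c c8) = bd
m2: inner = H(43 36 36 36 36 36 6f ed be) = 6b; tag = H(29 5c 5c 5c 5c 5c 6b) = 60
m3: inner = H(43 36 36 36 36 36 17 b0 d7) = ef; tag = H(29 5c 5c 5c 5c 5c ef) = e4 ← matches

3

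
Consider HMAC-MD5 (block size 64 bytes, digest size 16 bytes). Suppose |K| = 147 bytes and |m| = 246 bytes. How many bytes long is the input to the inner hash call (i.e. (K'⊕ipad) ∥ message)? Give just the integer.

Key is 147 > 64 bytes, so it is hashed to 16 bytes then zero-padded to 64: |K'| = 64.
Inner input = (K'⊕ipad) ∥ m → 64 + 246 = 310 bytes.

310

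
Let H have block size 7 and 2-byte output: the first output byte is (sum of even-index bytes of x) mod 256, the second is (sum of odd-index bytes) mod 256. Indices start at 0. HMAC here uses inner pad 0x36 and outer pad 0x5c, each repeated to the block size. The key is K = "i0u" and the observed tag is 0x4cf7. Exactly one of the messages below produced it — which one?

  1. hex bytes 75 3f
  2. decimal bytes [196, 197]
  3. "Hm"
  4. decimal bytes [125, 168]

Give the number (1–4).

2

Key "i0u" = 69 30 75 is 3 bytes ≤ B = 7; zero-pad to 7 bytes: K' = 69 30 75 00 00 00 00.
K' ⊕ ipad = 5f 06 43 36 36 36 36; K' ⊕ opad = 35 6c 29 5c 5c 5c 5c.
m1: inner = H(5f 06 43 36 36 36 36 75 3f) = 4d e7; tag = H(35 6c 29 5c 5c 5c 5c 4d e7) = fd71
m2: inner = H(5f 06 43 36 36 36 36 c4 c5) = d3 36; tag = H(35 6c 29 5c 5c 5c 5c d3 36) = 4cf7 ← matches
m3: inner = H(5f 06 43 36 36 36 36 48 6d) = 7b ba; tag = H(35 6c 29 5c 5c 5c 5c 7b ba) = d09f
m4: inner = H(5f 06 43 36 36 36 36 7d a8) = b6 ef; tag = H(35 6c 29 5c 5c 5c 5c b6 ef) = 05da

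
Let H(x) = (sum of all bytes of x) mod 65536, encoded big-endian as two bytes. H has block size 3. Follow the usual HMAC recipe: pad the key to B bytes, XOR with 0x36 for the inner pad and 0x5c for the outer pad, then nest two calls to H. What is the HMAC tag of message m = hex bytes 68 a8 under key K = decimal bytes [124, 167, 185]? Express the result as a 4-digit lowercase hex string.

027c

Key decimal bytes [124, 167, 185] = 7c a7 b9 is exactly B = 3 bytes: K' = 7c a7 b9.
K' ⊕ ipad = 4a 91 8f.  K' ⊕ opad = 20 fb e5.
Inner input = (K'⊕ipad) ∥ m = 4a 91 8f ∥ 68 a8.
Inner hash: sum = 74+145+143+104+168 = 634 → 02 7a.
Outer input = (K'⊕opad) ∥ inner = 20 fb e5 ∥ 02 7a.
Outer hash (tag): sum = 32+251+229+2+122 = 636 → 02 7c.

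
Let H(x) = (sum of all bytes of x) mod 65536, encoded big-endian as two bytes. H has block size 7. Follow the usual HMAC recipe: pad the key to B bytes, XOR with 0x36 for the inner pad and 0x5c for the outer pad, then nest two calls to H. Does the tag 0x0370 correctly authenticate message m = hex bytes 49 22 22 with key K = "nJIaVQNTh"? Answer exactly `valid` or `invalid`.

valid

Key "nJIaVQNTh" = 6e 4a 49 61 56 51 4e 54 68 is 9 bytes > B = 7, so hash it first: H(key) = 03 13, then zero-pad to 7 bytes: K' = 03 13 00 00 00 00 00.
K' ⊕ ipad = 35 25 36 36 36 36 36; K' ⊕ opad = 5f 4f 5c 5c 5c 5c 5c.
Inner hash: sum = 53+37+54+54+54+54+54+73+34+34 = 501 → 01 f5.
Outer hash (recomputed tag): sum = 95+79+92+92+92+92+92+1+245 = 880 → 03 70.
Recomputed tag = 0370; claimed = 0370 → match.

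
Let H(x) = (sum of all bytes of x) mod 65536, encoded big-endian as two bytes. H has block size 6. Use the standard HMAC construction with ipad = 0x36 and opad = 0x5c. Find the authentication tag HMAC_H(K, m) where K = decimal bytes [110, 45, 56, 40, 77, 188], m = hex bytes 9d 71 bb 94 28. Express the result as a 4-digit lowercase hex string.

0299

Key decimal bytes [110, 45, 56, 40, 77, 188] = 6e 2d 38 28 4d bc is exactly B = 6 bytes: K' = 6e 2d 38 28 4d bc.
K' ⊕ ipad = 58 1b 0e 1e 7b 8a.  K' ⊕ opad = 32 71 64 74 11 e0.
Inner input = (K'⊕ipad) ∥ m = 58 1b 0e 1e 7b 8a ∥ 9d 71 bb 94 28.
Inner hash: sum = 88+27+14+30+123+138+157+113+187+148+40 = 1065 → 04 29.
Outer input = (K'⊕opad) ∥ inner = 32 71 64 74 11 e0 ∥ 04 29.
Outer hash (tag): sum = 50+113+100+116+17+224+4+41 = 665 → 02 99.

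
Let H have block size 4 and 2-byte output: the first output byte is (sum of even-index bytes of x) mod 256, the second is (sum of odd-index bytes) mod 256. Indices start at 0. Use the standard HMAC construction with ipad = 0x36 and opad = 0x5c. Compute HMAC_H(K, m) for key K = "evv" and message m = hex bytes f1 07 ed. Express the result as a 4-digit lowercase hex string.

d403

Key "evv" = 65 76 76 is 3 bytes ≤ B = 4; zero-pad to 4 bytes: K' = 65 76 76 00.
K' ⊕ ipad = 53 40 40 36.  K' ⊕ opad = 39 2a 2a 5c.
Inner input = (K'⊕ipad) ∥ m = 53 40 40 36 ∥ f1 07 ed.
Inner hash: even-index sum = 625 mod 256 = 113; odd-index sum = 125 mod 256 = 125 → 71 7d.
Outer input = (K'⊕opad) ∥ inner = 39 2a 2a 5c ∥ 71 7d.
Outer hash (tag): even-index sum = 212 mod 256 = 212; odd-index sum = 259 mod 256 = 3 → d4 03.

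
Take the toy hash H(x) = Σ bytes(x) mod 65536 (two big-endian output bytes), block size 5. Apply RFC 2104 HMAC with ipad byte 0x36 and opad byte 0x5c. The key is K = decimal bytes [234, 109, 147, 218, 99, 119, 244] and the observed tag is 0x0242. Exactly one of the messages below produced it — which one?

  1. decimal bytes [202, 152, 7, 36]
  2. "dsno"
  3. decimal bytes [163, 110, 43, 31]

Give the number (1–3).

1

Key decimal bytes [234, 109, 147, 218, 99, 119, 244] = ea 6d 93 da 63 77 f4 is 7 bytes > B = 5, so hash it first: H(key) = 04 92, then zero-pad to 5 bytes: K' = 04 92 00 00 00.
K' ⊕ ipad = 32 a4 36 36 36; K' ⊕ opad = 58 ce 5c 5c 5c.
m1: inner = H(32 a4 36 36 36 ca 98 07 24) = 03 05; tag = H(58 ce 5c 5c 5c 03 05) = 0242 ← matches
m2: inner = H(32 a4 36 36 36 64 73 6e 6f) = 03 2c; tag = H(58 ce 5c 5c 5c 03 2c) = 0269
m3: inner = H(32 a4 36 36 36 a3 6e 2b 1f) = 02 d3; tag = H(58 ce 5c 5c 5c 02 d3) = 030f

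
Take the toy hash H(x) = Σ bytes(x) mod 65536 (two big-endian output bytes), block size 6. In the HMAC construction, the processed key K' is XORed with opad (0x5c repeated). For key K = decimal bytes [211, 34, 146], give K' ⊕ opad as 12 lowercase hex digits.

8f7ece5c5c5c

Key decimal bytes [211, 34, 146] = d3 22 92 is 3 bytes ≤ B = 6; zero-pad to 6 bytes: K' = d3 22 92 00 00 00.
XOR each byte with 0x5c: d3⊕5c=8f, 22⊕5c=7e, 92⊕5c=ce, 00⊕5c=5c, 00⊕5c=5c, 00⊕5c=5c.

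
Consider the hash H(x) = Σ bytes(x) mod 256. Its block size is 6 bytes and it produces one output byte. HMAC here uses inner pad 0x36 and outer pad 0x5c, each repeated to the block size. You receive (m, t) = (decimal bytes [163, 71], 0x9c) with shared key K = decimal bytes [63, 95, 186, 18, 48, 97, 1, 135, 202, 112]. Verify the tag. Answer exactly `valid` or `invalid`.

invalid

Key decimal bytes [63, 95, 186, 18, 48, 97, 1, 135, 202, 112] = 3f 5f ba 12 30 61 01 87 ca 70 is 10 bytes > B = 6, so hash it first: H(key) = bd, then zero-pad to 6 bytes: K' = bd 00 00 00 00 00.
K' ⊕ ipad = 8b 36 36 36 36 36; K' ⊕ opad = e1 5c 5c 5c 5c 5c.
Inner hash: sum = 139+54+54+54+54+54+163+71 = 643; mod 256 = 131 → 83.
Outer hash (recomputed tag): sum = 225+92+92+92+92+92+131 = 816; mod 256 = 48 → 30.
Recomputed tag = 30; claimed = 9c → mismatch.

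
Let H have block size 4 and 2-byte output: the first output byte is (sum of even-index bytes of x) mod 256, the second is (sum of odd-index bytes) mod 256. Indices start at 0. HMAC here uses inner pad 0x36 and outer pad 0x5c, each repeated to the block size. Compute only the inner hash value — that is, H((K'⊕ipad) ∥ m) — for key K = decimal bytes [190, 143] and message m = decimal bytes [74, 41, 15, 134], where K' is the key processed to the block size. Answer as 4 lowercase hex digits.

179e

Key decimal bytes [190, 143] = be 8f is 2 bytes ≤ B = 4; zero-pad to 4 bytes: K' = be 8f 00 00.
K' ⊕ ipad = 88 b9 36 36.
Inner input = 88 b9 36 36 ∥ 4a 29 0f 86.
Inner hash: even-index sum = 279 mod 256 = 23; odd-index sum = 414 mod 256 = 158 → 17 9e.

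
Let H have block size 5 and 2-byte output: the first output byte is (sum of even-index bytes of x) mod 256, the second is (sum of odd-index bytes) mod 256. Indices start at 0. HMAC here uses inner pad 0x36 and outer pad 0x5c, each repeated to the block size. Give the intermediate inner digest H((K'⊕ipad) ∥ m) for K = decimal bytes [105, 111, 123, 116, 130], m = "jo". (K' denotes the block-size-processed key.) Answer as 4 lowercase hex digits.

cf05

Key decimal bytes [105, 111, 123, 116, 130] = 69 6f 7b 74 82 is exactly B = 5 bytes: K' = 69 6f 7b 74 82.
K' ⊕ ipad = 5f 59 4d 42 b4.
Inner input = 5f 59 4d 42 b4 ∥ 6a 6f.
Inner hash: even-index sum = 463 mod 256 = 207; odd-index sum = 261 mod 256 = 5 → cf 05.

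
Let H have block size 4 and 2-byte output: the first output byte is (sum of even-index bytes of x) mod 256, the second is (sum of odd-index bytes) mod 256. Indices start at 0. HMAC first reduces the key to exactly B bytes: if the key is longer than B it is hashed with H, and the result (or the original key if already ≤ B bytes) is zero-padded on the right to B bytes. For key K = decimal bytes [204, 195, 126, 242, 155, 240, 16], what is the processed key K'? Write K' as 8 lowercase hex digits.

|K| = 7 > B = 4, so first hash the key.
H(K): even-index sum = 501 mod 256 = 245; odd-index sum = 677 mod 256 = 165 → f5 a5.
Zero-pad H(K) = f5 a5 to 4 bytes: K' = f5 a5 00 00.

f5a50000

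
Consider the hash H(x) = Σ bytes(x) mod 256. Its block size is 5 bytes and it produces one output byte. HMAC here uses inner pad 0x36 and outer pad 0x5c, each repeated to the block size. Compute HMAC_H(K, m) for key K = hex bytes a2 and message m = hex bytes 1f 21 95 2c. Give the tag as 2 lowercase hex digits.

Key hex bytes a2 is 1 byte ≤ B = 5; zero-pad to 5 bytes: K' = a2 00 00 00 00.
K' ⊕ ipad = 94 36 36 36 36.  K' ⊕ opad = fe 5c 5c 5c 5c.
Inner input = (K'⊕ipad) ∥ m = 94 36 36 36 36 ∥ 1f 21 95 2c.
Inner hash: sum = 148+54+54+54+54+31+33+149+44 = 621; mod 256 = 109 → 6d.
Outer input = (K'⊕opad) ∥ inner = fe 5c 5c 5c 5c ∥ 6d.
Outer hash (tag): sum = 254+92+92+92+92+109 = 731; mod 256 = 219 → db.

db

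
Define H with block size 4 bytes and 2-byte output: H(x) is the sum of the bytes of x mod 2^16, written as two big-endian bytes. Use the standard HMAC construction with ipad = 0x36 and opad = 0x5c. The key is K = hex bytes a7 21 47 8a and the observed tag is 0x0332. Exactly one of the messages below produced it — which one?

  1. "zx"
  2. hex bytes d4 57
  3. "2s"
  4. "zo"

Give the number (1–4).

1

Key hex bytes a7 21 47 8a is exactly B = 4 bytes: K' = a7 21 47 8a.
K' ⊕ ipad = 91 17 71 bc; K' ⊕ opad = fb 7d 1b d6.
m1: inner = H(91 17 71 bc 7a 78) = 02 c7; tag = H(fb 7d 1b d6 02 c7) = 0332 ← matches
m2: inner = H(91 17 71 bc d4 57) = 03 00; tag = H(fb 7d 1b d6 03 00) = 026c
m3: inner = H(91 17 71 bc 32 73) = 02 7a; tag = H(fb 7d 1b d6 02 7a) = 02e5
m4: inner = H(91 17 71 bc 7a 6f) = 02 be; tag = H(fb 7d 1b d6 02 be) = 0329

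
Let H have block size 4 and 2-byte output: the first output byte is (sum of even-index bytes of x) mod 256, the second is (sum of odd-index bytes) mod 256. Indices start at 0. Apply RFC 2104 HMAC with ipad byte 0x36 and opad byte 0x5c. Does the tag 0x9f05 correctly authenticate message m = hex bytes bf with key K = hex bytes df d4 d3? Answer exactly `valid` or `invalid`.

Key hex bytes df d4 d3 is 3 bytes ≤ B = 4; zero-pad to 4 bytes: K' = df d4 d3 00.
K' ⊕ ipad = e9 e2 e5 36; K' ⊕ opad = 83 88 8f 5c.
Inner hash: even-index sum = 653 mod 256 = 141; odd-index sum = 280 mod 256 = 24 → 8d 18.
Outer hash (recomputed tag): even-index sum = 415 mod 256 = 159; odd-index sum = 252 mod 256 = 252 → 9f fc.
Recomputed tag = 9ffc; claimed = 9f05 → mismatch.

invalid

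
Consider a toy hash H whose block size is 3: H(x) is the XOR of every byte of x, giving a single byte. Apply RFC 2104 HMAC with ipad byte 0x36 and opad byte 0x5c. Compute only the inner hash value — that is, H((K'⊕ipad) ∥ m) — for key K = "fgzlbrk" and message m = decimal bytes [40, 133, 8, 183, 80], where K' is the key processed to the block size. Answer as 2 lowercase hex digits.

Key "fgzlbrk" = 66 67 7a 6c 62 72 6b is 7 bytes > B = 3, so hash it first: H(key) = 6c, then zero-pad to 3 bytes: K' = 6c 00 00.
K' ⊕ ipad = 5a 36 36.
Inner input = 5a 36 36 ∥ 28 85 08 b7 50.
Inner hash: XOR 5a⊕36⊕36⊕28⊕85⊕08⊕b7⊕50 = 18.

18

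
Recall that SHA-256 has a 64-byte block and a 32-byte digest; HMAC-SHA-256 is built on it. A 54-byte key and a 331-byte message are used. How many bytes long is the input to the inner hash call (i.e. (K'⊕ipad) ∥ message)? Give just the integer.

395

Key is 54 ≤ 64 bytes, zero-padded: |K'| = 64.
Inner input = (K'⊕ipad) ∥ m → 64 + 331 = 395 bytes.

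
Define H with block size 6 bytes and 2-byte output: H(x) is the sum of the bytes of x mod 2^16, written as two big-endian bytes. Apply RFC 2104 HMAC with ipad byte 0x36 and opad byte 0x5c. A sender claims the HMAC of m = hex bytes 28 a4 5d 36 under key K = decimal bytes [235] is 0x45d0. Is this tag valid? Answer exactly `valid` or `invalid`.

Key decimal bytes [235] = eb is 1 byte ≤ B = 6; zero-pad to 6 bytes: K' = eb 00 00 00 00 00.
K' ⊕ ipad = dd 36 36 36 36 36; K' ⊕ opad = b7 5c 5c 5c 5c 5c.
Inner hash: sum = 221+54+54+54+54+54+40+164+93+54 = 842 → 03 4a.
Outer hash (recomputed tag): sum = 183+92+92+92+92+92+3+74 = 720 → 02 d0.
Recomputed tag = 02d0; claimed = 45d0 → mismatch.

invalid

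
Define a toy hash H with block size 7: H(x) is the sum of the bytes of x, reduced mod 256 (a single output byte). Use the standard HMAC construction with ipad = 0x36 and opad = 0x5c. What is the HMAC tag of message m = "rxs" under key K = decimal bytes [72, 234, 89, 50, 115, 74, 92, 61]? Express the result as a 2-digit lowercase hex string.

3d

Key decimal bytes [72, 234, 89, 50, 115, 74, 92, 61] = 48 ea 59 32 73 4a 5c 3d is 8 bytes > B = 7, so hash it first: H(key) = 13, then zero-pad to 7 bytes: K' = 13 00 00 00 00 00 00.
K' ⊕ ipad = 25 36 36 36 36 36 36.  K' ⊕ opad = 4f 5c 5c 5c 5c 5c 5c.
Inner input = (K'⊕ipad) ∥ m = 25 36 36 36 36 36 36 ∥ 72 78 73.
Inner hash: sum = 37+54+54+54+54+54+54+114+120+115 = 710; mod 256 = 198 → c6.
Outer input = (K'⊕opad) ∥ inner = 4f 5c 5c 5c 5c 5c 5c ∥ c6.
Outer hash (tag): sum = 79+92+92+92+92+92+92+198 = 829; mod 256 = 61 → 3d.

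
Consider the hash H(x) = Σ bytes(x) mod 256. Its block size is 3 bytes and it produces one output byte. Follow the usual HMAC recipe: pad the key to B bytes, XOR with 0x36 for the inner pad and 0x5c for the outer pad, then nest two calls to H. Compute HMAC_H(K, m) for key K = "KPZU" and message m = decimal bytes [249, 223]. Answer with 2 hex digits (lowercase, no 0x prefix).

Key "KPZU" = 4b 50 5a 55 is 4 bytes > B = 3, so hash it first: H(key) = 4a, then zero-pad to 3 bytes: K' = 4a 00 00.
K' ⊕ ipad = 7c 36 36.  K' ⊕ opad = 16 5c 5c.
Inner input = (K'⊕ipad) ∥ m = 7c 36 36 ∥ f9 df.
Inner hash: sum = 124+54+54+249+223 = 704; mod 256 = 192 → c0.
Outer input = (K'⊕opad) ∥ inner = 16 5c 5c ∥ c0.
Outer hash (tag): sum = 22+92+92+192 = 398; mod 256 = 142 → 8e.

8e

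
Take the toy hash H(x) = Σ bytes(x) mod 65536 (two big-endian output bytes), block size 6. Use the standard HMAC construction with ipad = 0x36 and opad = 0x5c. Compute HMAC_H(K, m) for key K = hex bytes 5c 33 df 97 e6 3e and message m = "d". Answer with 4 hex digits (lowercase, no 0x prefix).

Key hex bytes 5c 33 df 97 e6 3e is exactly B = 6 bytes: K' = 5c 33 df 97 e6 3e.
K' ⊕ ipad = 6a 05 e9 a1 d0 08.  K' ⊕ opad = 00 6f 83 cb ba 62.
Inner input = (K'⊕ipad) ∥ m = 6a 05 e9 a1 d0 08 ∥ 64.
Inner hash: sum = 106+5+233+161+208+8+100 = 821 → 03 35.
Outer input = (K'⊕opad) ∥ inner = 00 6f 83 cb ba 62 ∥ 03 35.
Outer hash (tag): sum = 0+111+131+203+186+98+3+53 = 785 → 03 11.

0311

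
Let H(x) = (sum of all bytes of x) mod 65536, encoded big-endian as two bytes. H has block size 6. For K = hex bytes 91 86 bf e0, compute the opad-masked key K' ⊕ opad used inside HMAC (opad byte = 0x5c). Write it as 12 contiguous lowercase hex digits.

Key hex bytes 91 86 bf e0 is 4 bytes ≤ B = 6; zero-pad to 6 bytes: K' = 91 86 bf e0 00 00.
XOR each byte with 0x5c: 91⊕5c=cd, 86⊕5c=da, bf⊕5c=e3, e0⊕5c=bc, 00⊕5c=5c, 00⊕5c=5c.

cddae3bc5c5c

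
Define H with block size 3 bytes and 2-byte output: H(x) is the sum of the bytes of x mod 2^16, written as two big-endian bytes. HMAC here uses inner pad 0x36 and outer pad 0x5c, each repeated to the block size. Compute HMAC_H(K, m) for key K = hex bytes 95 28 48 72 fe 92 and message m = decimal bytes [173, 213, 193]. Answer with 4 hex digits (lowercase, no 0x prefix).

01f7

Key hex bytes 95 28 48 72 fe 92 is 6 bytes > B = 3, so hash it first: H(key) = 03 07, then zero-pad to 3 bytes: K' = 03 07 00.
K' ⊕ ipad = 35 31 36.  K' ⊕ opad = 5f 5b 5c.
Inner input = (K'⊕ipad) ∥ m = 35 31 36 ∥ ad d5 c1.
Inner hash: sum = 53+49+54+173+213+193 = 735 → 02 df.
Outer input = (K'⊕opad) ∥ inner = 5f 5b 5c ∥ 02 df.
Outer hash (tag): sum = 95+91+92+2+223 = 503 → 01 f7.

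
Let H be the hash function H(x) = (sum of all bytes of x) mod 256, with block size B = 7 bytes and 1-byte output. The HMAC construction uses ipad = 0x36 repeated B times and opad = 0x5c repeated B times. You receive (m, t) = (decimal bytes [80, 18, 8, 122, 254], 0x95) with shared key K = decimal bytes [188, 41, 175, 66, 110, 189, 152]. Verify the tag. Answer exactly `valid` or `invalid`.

Key decimal bytes [188, 41, 175, 66, 110, 189, 152] = bc 29 af 42 6e bd 98 is exactly B = 7 bytes: K' = bc 29 af 42 6e bd 98.
K' ⊕ ipad = 8a 1f 99 74 58 8b ae; K' ⊕ opad = e0 75 f3 1e 32 e1 c4.
Inner hash: sum = 138+31+153+116+88+139+174+80+18+8+122+254 = 1321; mod 256 = 41 → 29.
Outer hash (recomputed tag): sum = 224+117+243+30+50+225+196+41 = 1126; mod 256 = 102 → 66.
Recomputed tag = 66; claimed = 95 → mismatch.

invalid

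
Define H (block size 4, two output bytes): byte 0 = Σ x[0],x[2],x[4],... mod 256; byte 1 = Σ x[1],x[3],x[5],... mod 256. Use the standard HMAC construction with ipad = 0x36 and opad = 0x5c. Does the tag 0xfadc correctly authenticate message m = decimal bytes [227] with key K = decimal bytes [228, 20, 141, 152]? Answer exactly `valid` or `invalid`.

Key decimal bytes [228, 20, 141, 152] = e4 14 8d 98 is exactly B = 4 bytes: K' = e4 14 8d 98.
K' ⊕ ipad = d2 22 bb ae; K' ⊕ opad = b8 48 d1 c4.
Inner hash: even-index sum = 624 mod 256 = 112; odd-index sum = 208 mod 256 = 208 → 70 d0.
Outer hash (recomputed tag): even-index sum = 505 mod 256 = 249; odd-index sum = 476 mod 256 = 220 → f9 dc.
Recomputed tag = f9dc; claimed = fadc → mismatch.

invalid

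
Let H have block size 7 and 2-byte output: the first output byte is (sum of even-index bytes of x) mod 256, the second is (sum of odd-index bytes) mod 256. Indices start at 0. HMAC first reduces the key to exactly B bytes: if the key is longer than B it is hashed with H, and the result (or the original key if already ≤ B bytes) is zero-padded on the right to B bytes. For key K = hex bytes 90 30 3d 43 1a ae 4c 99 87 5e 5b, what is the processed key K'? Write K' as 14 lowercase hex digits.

15180000000000

|K| = 11 > B = 7, so first hash the key.
H(K): even-index sum = 533 mod 256 = 21; odd-index sum = 536 mod 256 = 24 → 15 18.
Zero-pad H(K) = 15 18 to 7 bytes: K' = 15 18 00 00 00 00 00.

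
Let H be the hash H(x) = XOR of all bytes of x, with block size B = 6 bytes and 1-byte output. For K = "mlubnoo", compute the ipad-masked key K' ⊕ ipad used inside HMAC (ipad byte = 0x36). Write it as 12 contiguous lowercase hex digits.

4e3636363636

Key "mlubnoo" = 6d 6c 75 62 6e 6f 6f is 7 bytes > B = 6, so hash it first: H(key) = 78, then zero-pad to 6 bytes: K' = 78 00 00 00 00 00.
XOR each byte with 0x36: 78⊕36=4e, 00⊕36=36, 00⊕36=36, 00⊕36=36, 00⊕36=36, 00⊕36=36.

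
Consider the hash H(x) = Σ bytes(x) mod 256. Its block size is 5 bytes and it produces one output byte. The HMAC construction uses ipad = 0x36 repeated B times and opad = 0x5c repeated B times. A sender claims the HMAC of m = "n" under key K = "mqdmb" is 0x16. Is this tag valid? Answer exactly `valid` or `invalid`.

Key "mqdmb" = 6d 71 64 6d 62 is exactly B = 5 bytes: K' = 6d 71 64 6d 62.
K' ⊕ ipad = 5b 47 52 5b 54; K' ⊕ opad = 31 2d 38 31 3e.
Inner hash: sum = 91+71+82+91+84+110 = 529; mod 256 = 17 → 11.
Outer hash (recomputed tag): sum = 49+45+56+49+62+17 = 278; mod 256 = 22 → 16.
Recomputed tag = 16; claimed = 16 → match.

valid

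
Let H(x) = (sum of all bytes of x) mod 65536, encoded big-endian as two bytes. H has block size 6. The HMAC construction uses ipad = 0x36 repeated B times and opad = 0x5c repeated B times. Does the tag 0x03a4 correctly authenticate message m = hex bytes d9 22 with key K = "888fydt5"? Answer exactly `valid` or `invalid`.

invalid

Key "888fydt5" = 38 38 38 66 79 64 74 35 is 8 bytes > B = 6, so hash it first: H(key) = 02 94, then zero-pad to 6 bytes: K' = 02 94 00 00 00 00.
K' ⊕ ipad = 34 a2 36 36 36 36; K' ⊕ opad = 5e c8 5c 5c 5c 5c.
Inner hash: sum = 52+162+54+54+54+54+217+34 = 681 → 02 a9.
Outer hash (recomputed tag): sum = 94+200+92+92+92+92+2+169 = 833 → 03 41.
Recomputed tag = 0341; claimed = 03a4 → mismatch.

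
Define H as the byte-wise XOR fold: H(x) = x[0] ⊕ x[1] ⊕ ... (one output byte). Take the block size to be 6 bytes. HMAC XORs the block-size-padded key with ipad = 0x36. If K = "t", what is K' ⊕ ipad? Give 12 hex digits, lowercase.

Key "t" = 74 is 1 byte ≤ B = 6; zero-pad to 6 bytes: K' = 74 00 00 00 00 00.
XOR each byte with 0x36: 74⊕36=42, 00⊕36=36, 00⊕36=36, 00⊕36=36, 00⊕36=36, 00⊕36=36.

423636363636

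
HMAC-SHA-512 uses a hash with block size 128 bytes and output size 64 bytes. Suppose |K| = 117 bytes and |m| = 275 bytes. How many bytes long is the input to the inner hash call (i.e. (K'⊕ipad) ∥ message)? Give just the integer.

Key is 117 ≤ 128 bytes, zero-padded: |K'| = 128.
Inner input = (K'⊕ipad) ∥ m → 128 + 275 = 403 bytes.

403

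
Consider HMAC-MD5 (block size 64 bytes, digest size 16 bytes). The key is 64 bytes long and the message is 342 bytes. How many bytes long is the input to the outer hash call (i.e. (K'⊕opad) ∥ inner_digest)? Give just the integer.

80

Key is 64 ≤ 64 bytes, zero-padded: |K'| = 64.
Outer input = (K'⊕opad) ∥ H(inner) → 64 + 16 = 80 bytes.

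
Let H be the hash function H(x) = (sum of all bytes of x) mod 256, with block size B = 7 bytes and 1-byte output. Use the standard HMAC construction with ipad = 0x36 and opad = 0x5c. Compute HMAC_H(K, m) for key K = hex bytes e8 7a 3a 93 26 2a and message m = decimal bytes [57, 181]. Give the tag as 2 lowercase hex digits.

Key hex bytes e8 7a 3a 93 26 2a is 6 bytes ≤ B = 7; zero-pad to 7 bytes: K' = e8 7a 3a 93 26 2a 00.
K' ⊕ ipad = de 4c 0c a5 10 1c 36.  K' ⊕ opad = b4 26 66 cf 7a 76 5c.
Inner input = (K'⊕ipad) ∥ m = de 4c 0c a5 10 1c 36 ∥ 39 b5.
Inner hash: sum = 222+76+12+165+16+28+54+57+181 = 811; mod 256 = 43 → 2b.
Outer input = (K'⊕opad) ∥ inner = b4 26 66 cf 7a 76 5c ∥ 2b.
Outer hash (tag): sum = 180+38+102+207+122+118+92+43 = 902; mod 256 = 134 → 86.

86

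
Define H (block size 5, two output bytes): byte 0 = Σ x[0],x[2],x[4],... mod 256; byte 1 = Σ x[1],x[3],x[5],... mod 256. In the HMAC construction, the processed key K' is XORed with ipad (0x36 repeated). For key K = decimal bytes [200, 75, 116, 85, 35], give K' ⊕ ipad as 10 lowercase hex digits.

Key decimal bytes [200, 75, 116, 85, 35] = c8 4b 74 55 23 is exactly B = 5 bytes: K' = c8 4b 74 55 23.
XOR each byte with 0x36: c8⊕36=fe, 4b⊕36=7d, 74⊕36=42, 55⊕36=63, 23⊕36=15.

fe7d426315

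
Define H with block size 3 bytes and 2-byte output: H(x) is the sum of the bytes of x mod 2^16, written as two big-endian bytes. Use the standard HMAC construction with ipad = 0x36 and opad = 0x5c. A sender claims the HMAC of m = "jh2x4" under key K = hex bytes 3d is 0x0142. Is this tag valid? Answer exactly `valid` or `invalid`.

valid

Key hex bytes 3d is 1 byte ≤ B = 3; zero-pad to 3 bytes: K' = 3d 00 00.
K' ⊕ ipad = 0b 36 36; K' ⊕ opad = 61 5c 5c.
Inner hash: sum = 11+54+54+106+104+50+120+52 = 551 → 02 27.
Outer hash (recomputed tag): sum = 97+92+92+2+39 = 322 → 01 42.
Recomputed tag = 0142; claimed = 0142 → match.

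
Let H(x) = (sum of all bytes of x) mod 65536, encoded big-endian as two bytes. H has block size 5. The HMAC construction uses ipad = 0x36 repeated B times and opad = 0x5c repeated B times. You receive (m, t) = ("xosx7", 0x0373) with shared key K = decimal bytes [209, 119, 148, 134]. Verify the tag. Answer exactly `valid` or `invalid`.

valid

Key decimal bytes [209, 119, 148, 134] = d1 77 94 86 is 4 bytes ≤ B = 5; zero-pad to 5 bytes: K' = d1 77 94 86 00.
K' ⊕ ipad = e7 41 a2 b0 36; K' ⊕ opad = 8d 2b c8 da 5c.
Inner hash: sum = 231+65+162+176+54+120+111+115+120+55 = 1209 → 04 b9.
Outer hash (recomputed tag): sum = 141+43+200+218+92+4+185 = 883 → 03 73.
Recomputed tag = 0373; claimed = 0373 → match.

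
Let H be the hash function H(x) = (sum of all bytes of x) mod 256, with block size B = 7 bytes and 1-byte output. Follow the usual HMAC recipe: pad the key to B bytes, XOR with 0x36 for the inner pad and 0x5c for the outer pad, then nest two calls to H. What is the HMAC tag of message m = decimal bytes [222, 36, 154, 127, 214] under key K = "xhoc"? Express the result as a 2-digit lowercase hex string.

cb

Key "xhoc" = 78 68 6f 63 is 4 bytes ≤ B = 7; zero-pad to 7 bytes: K' = 78 68 6f 63 00 00 00.
K' ⊕ ipad = 4e 5e 59 55 36 36 36.  K' ⊕ opad = 24 34 33 3f 5c 5c 5c.
Inner input = (K'⊕ipad) ∥ m = 4e 5e 59 55 36 36 36 ∥ de 24 9a 7f d6.
Inner hash: sum = 78+94+89+85+54+54+54+222+36+154+127+214 = 1261; mod 256 = 237 → ed.
Outer input = (K'⊕opad) ∥ inner = 24 34 33 3f 5c 5c 5c ∥ ed.
Outer hash (tag): sum = 36+52+51+63+92+92+92+237 = 715; mod 256 = 203 → cb.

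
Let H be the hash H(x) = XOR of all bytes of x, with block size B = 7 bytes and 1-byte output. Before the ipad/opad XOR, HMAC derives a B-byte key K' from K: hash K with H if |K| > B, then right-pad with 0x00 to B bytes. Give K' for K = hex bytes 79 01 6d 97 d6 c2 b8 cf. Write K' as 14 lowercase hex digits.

|K| = 8 > B = 7, so first hash the key.
H(K): XOR 79⊕01⊕6d⊕97⊕d6⊕c2⊕b8⊕cf = e1.
Zero-pad H(K) = e1 to 7 bytes: K' = e1 00 00 00 00 00 00.

e1000000000000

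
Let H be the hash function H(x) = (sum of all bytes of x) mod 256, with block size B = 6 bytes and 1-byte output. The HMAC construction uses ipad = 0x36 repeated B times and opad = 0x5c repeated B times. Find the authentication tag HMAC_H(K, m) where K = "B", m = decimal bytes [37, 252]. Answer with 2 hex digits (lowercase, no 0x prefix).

8d

Key "B" = 42 is 1 byte ≤ B = 6; zero-pad to 6 bytes: K' = 42 00 00 00 00 00.
K' ⊕ ipad = 74 36 36 36 36 36.  K' ⊕ opad = 1e 5c 5c 5c 5c 5c.
Inner input = (K'⊕ipad) ∥ m = 74 36 36 36 36 36 ∥ 25 fc.
Inner hash: sum = 116+54+54+54+54+54+37+252 = 675; mod 256 = 163 → a3.
Outer input = (K'⊕opad) ∥ inner = 1e 5c 5c 5c 5c 5c ∥ a3.
Outer hash (tag): sum = 30+92+92+92+92+92+163 = 653; mod 256 = 141 → 8d.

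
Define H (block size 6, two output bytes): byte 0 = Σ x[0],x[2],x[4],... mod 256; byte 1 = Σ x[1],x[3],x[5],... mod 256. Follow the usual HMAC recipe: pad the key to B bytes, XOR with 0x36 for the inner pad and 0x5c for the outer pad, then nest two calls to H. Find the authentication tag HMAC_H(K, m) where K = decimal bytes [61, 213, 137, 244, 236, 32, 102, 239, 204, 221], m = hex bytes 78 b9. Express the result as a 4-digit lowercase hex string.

2649

Key decimal bytes [61, 213, 137, 244, 236, 32, 102, 239, 204, 221] = 3d d5 89 f4 ec 20 66 ef cc dd is 10 bytes > B = 6, so hash it first: H(key) = e4 b5, then zero-pad to 6 bytes: K' = e4 b5 00 00 00 00.
K' ⊕ ipad = d2 83 36 36 36 36.  K' ⊕ opad = b8 e9 5c 5c 5c 5c.
Inner input = (K'⊕ipad) ∥ m = d2 83 36 36 36 36 ∥ 78 b9.
Inner hash: even-index sum = 438 mod 256 = 182; odd-index sum = 424 mod 256 = 168 → b6 a8.
Outer input = (K'⊕opad) ∥ inner = b8 e9 5c 5c 5c 5c ∥ b6 a8.
Outer hash (tag): even-index sum = 550 mod 256 = 38; odd-index sum = 585 mod 256 = 73 → 26 49.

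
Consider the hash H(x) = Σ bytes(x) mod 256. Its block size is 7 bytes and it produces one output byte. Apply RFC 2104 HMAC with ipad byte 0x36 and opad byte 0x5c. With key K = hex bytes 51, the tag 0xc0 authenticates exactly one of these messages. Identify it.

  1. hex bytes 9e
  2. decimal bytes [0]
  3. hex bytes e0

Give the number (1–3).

Key hex bytes 51 is 1 byte ≤ B = 7; zero-pad to 7 bytes: K' = 51 00 00 00 00 00 00.
K' ⊕ ipad = 67 36 36 36 36 36 36; K' ⊕ opad = 0d 5c 5c 5c 5c 5c 5c.
m1: inner = H(67 36 36 36 36 36 36 9e) = 49; tag = H(0d 5c 5c 5c 5c 5c 5c 49) = 7e
m2: inner = H(67 36 36 36 36 36 36 00) = ab; tag = H(0d 5c 5c 5c 5c 5c 5c ab) = e0
m3: inner = H(67 36 36 36 36 36 36 e0) = 8b; tag = H(0d 5c 5c 5c 5c 5c 5c 8b) = c0 ← matches

3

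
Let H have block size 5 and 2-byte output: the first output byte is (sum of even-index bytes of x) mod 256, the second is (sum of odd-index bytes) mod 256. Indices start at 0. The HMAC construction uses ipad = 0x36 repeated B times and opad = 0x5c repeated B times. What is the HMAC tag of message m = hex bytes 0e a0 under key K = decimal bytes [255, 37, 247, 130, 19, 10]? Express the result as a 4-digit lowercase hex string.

Key decimal bytes [255, 37, 247, 130, 19, 10] = ff 25 f7 82 13 0a is 6 bytes > B = 5, so hash it first: H(key) = 09 b1, then zero-pad to 5 bytes: K' = 09 b1 00 00 00.
K' ⊕ ipad = 3f 87 36 36 36.  K' ⊕ opad = 55 ed 5c 5c 5c.
Inner input = (K'⊕ipad) ∥ m = 3f 87 36 36 36 ∥ 0e a0.
Inner hash: even-index sum = 331 mod 256 = 75; odd-index sum = 203 mod 256 = 203 → 4b cb.
Outer input = (K'⊕opad) ∥ inner = 55 ed 5c 5c 5c ∥ 4b cb.
Outer hash (tag): even-index sum = 472 mod 256 = 216; odd-index sum = 404 mod 256 = 148 → d8 94.

d894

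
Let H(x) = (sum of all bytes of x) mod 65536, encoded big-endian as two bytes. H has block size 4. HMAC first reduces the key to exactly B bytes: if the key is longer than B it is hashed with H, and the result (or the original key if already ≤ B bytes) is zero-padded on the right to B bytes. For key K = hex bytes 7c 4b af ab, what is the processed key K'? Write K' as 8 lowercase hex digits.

Key hex bytes 7c 4b af ab is exactly B = 4 bytes: K' = 7c 4b af ab.

7c4bafab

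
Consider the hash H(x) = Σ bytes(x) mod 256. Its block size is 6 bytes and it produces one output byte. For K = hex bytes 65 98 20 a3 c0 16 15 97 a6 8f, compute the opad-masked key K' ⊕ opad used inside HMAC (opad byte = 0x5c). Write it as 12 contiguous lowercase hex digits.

Key hex bytes 65 98 20 a3 c0 16 15 97 a6 8f is 10 bytes > B = 6, so hash it first: H(key) = 77, then zero-pad to 6 bytes: K' = 77 00 00 00 00 00.
XOR each byte with 0x5c: 77⊕5c=2b, 00⊕5c=5c, 00⊕5c=5c, 00⊕5c=5c, 00⊕5c=5c, 00⊕5c=5c.

2b5c5c5c5c5c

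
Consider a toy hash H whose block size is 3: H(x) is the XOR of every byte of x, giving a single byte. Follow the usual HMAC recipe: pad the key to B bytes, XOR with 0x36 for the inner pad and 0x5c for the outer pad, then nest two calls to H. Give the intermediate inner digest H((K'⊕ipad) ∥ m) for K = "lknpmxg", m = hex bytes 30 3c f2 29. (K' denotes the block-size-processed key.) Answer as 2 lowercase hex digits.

8a

Key "lknpmxg" = 6c 6b 6e 70 6d 78 67 is 7 bytes > B = 3, so hash it first: H(key) = 6b, then zero-pad to 3 bytes: K' = 6b 00 00.
K' ⊕ ipad = 5d 36 36.
Inner input = 5d 36 36 ∥ 30 3c f2 29.
Inner hash: XOR 5d⊕36⊕36⊕30⊕3c⊕f2⊕29 = 8a.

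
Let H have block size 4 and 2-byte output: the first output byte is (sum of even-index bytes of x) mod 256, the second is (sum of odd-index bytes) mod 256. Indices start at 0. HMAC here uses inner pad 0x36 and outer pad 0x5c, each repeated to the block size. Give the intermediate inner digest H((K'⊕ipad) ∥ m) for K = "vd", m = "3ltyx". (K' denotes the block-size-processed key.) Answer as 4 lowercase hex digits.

956d

Key "vd" = 76 64 is 2 bytes ≤ B = 4; zero-pad to 4 bytes: K' = 76 64 00 00.
K' ⊕ ipad = 40 52 36 36.
Inner input = 40 52 36 36 ∥ 33 6c 74 79 78.
Inner hash: even-index sum = 405 mod 256 = 149; odd-index sum = 365 mod 256 = 109 → 95 6d.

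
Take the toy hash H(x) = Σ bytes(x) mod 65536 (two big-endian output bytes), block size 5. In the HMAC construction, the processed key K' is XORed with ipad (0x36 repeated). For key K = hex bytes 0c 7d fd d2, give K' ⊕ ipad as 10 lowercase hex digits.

3a4bcbe436

Key hex bytes 0c 7d fd d2 is 4 bytes ≤ B = 5; zero-pad to 5 bytes: K' = 0c 7d fd d2 00.
XOR each byte with 0x36: 0c⊕36=3a, 7d⊕36=4b, fd⊕36=cb, d2⊕36=e4, 00⊕36=36.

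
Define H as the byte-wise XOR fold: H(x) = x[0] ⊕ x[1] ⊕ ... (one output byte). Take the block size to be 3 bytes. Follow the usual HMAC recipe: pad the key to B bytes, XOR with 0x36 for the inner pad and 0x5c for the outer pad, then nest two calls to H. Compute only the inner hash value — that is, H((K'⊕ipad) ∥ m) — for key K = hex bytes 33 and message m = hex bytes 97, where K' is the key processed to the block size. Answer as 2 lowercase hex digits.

92

Key hex bytes 33 is 1 byte ≤ B = 3; zero-pad to 3 bytes: K' = 33 00 00.
K' ⊕ ipad = 05 36 36.
Inner input = 05 36 36 ∥ 97.
Inner hash: XOR 05⊕36⊕36⊕97 = 92.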